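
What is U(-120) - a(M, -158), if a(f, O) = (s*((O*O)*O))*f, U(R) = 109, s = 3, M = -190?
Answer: -2248257731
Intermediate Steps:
a(f, O) = 3*f*O**3 (a(f, O) = (3*((O*O)*O))*f = (3*(O**2*O))*f = (3*O**3)*f = 3*f*O**3)
U(-120) - a(M, -158) = 109 - 3*(-190)*(-158)**3 = 109 - 3*(-190)*(-3944312) = 109 - 1*2248257840 = 109 - 2248257840 = -2248257731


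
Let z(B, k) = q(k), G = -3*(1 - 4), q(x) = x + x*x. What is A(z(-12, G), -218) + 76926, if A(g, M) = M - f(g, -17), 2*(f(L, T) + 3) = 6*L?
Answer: 76441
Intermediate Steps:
q(x) = x + x**2
f(L, T) = -3 + 3*L (f(L, T) = -3 + (6*L)/2 = -3 + 3*L)
G = 9 (G = -3*(-3) = 9)
z(B, k) = k*(1 + k)
A(g, M) = 3 + M - 3*g (A(g, M) = M - (-3 + 3*g) = M + (3 - 3*g) = 3 + M - 3*g)
A(z(-12, G), -218) + 76926 = (3 - 218 - 27*(1 + 9)) + 76926 = (3 - 218 - 27*10) + 76926 = (3 - 218 - 3*90) + 76926 = (3 - 218 - 270) + 76926 = -485 + 76926 = 76441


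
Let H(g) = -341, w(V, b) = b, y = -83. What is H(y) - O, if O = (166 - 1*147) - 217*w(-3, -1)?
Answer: -577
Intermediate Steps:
O = 236 (O = (166 - 1*147) - 217*(-1) = (166 - 147) + 217 = 19 + 217 = 236)
H(y) - O = -341 - 1*236 = -341 - 236 = -577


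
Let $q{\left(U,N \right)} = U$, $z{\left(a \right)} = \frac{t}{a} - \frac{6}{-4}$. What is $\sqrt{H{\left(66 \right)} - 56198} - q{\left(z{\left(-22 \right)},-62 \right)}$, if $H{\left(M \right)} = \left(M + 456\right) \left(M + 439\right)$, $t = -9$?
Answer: $- \frac{21}{11} + 2 \sqrt{51853} \approx 453.52$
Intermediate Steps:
$H{\left(M \right)} = \left(439 + M\right) \left(456 + M\right)$ ($H{\left(M \right)} = \left(456 + M\right) \left(439 + M\right) = \left(439 + M\right) \left(456 + M\right)$)
$z{\left(a \right)} = \frac{3}{2} - \frac{9}{a}$ ($z{\left(a \right)} = - \frac{9}{a} - \frac{6}{-4} = - \frac{9}{a} - - \frac{3}{2} = - \frac{9}{a} + \frac{3}{2} = \frac{3}{2} - \frac{9}{a}$)
$\sqrt{H{\left(66 \right)} - 56198} - q{\left(z{\left(-22 \right)},-62 \right)} = \sqrt{\left(200184 + 66^{2} + 895 \cdot 66\right) - 56198} - \left(\frac{3}{2} - \frac{9}{-22}\right) = \sqrt{\left(200184 + 4356 + 59070\right) - 56198} - \left(\frac{3}{2} - - \frac{9}{22}\right) = \sqrt{263610 - 56198} - \left(\frac{3}{2} + \frac{9}{22}\right) = \sqrt{207412} - \frac{21}{11} = 2 \sqrt{51853} - \frac{21}{11} = - \frac{21}{11} + 2 \sqrt{51853}$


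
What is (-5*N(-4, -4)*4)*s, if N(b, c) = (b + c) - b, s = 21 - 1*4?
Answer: 1360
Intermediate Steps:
s = 17 (s = 21 - 4 = 17)
N(b, c) = c
(-5*N(-4, -4)*4)*s = (-5*(-4)*4)*17 = (20*4)*17 = 80*17 = 1360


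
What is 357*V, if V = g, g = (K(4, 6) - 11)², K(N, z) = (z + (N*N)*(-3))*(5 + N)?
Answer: 54021597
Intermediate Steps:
K(N, z) = (5 + N)*(z - 3*N²) (K(N, z) = (z + N²*(-3))*(5 + N) = (z - 3*N²)*(5 + N) = (5 + N)*(z - 3*N²))
g = 151321 (g = ((-15*4² - 3*4³ + 5*6 + 4*6) - 11)² = ((-15*16 - 3*64 + 30 + 24) - 11)² = ((-240 - 192 + 30 + 24) - 11)² = (-378 - 11)² = (-389)² = 151321)
V = 151321
357*V = 357*151321 = 54021597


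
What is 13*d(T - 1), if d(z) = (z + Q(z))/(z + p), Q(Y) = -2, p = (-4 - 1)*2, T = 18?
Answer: 195/7 ≈ 27.857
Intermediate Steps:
p = -10 (p = -5*2 = -10)
d(z) = (-2 + z)/(-10 + z) (d(z) = (z - 2)/(z - 10) = (-2 + z)/(-10 + z))
13*d(T - 1) = 13*((-2 + (18 - 1))/(-10 + (18 - 1))) = 13*((-2 + 17)/(-10 + 17)) = 13*(15/7) = 195/7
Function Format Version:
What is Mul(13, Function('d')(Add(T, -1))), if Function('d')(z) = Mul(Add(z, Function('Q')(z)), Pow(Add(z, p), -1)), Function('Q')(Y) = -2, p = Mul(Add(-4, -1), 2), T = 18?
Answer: Rational(195, 7) ≈ 27.857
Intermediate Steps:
p = -10 (p = Mul(-5, 2) = -10)
Function('d')(z) = Mul(Pow(Add(-10, z), -1), Add(-2, z)) (Function('d')(z) = Mul(Add(z, -2), Pow(Add(z, -10), -1)) = Mul(Add(-2, z), Pow(Add(-10, z), -1)) = Mul(Pow(Add(-10, z), -1), Add(-2, z)))
Mul(13, Function('d')(Add(T, -1))) = Mul(13, Mul(Pow(Add(-10, Add(18, -1)), -1), Add(-2, Add(18, -1)))) = Mul(13, Mul(Pow(Add(-10, 17), -1), Add(-2, 17))) = Mul(13, Mul(Pow(7, -1), 15)) = Mul(13, Mul(Rational(1, 7), 15)) = Mul(13, Rational(15, 7)) = Rational(195, 7)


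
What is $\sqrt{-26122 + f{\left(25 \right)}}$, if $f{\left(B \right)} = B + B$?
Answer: $2 i \sqrt{6518} \approx 161.47 i$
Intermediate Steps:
$f{\left(B \right)} = 2 B$
$\sqrt{-26122 + f{\left(25 \right)}} = \sqrt{-26122 + 2 \cdot 25} = \sqrt{-26122 + 50} = \sqrt{-26072} = 2 i \sqrt{6518}$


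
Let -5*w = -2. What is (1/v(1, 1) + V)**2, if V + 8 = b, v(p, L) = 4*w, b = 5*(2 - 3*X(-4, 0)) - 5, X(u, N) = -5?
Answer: 337561/64 ≈ 5274.4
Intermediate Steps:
w = 2/5 (w = -1/5*(-2) = 2/5 ≈ 0.40000)
b = 80 (b = 5*(2 - 3*(-5)) - 5 = 5*(2 + 15) - 5 = 5*17 - 5 = 85 - 5 = 80)
v(p, L) = 8/5 (v(p, L) = 4*(2/5) = 8/5)
V = 72 (V = -8 + 80 = 72)
(1/v(1, 1) + V)**2 = (1/(8/5) + 72)**2 = (5/8 + 72)**2 = (581/8)**2 = 337561/64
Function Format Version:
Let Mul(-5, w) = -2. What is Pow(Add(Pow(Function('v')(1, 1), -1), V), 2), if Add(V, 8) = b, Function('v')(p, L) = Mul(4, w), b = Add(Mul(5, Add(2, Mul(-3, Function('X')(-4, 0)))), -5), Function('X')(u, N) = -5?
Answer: Rational(337561, 64) ≈ 5274.4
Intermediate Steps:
w = Rational(2, 5) (w = Mul(Rational(-1, 5), -2) = Rational(2, 5) ≈ 0.40000)
b = 80 (b = Add(Mul(5, Add(2, Mul(-3, -5))), -5) = Add(Mul(5, Add(2, 15)), -5) = Add(Mul(5, 17), -5) = Add(85, -5) = 80)
Function('v')(p, L) = Rational(8, 5) (Function('v')(p, L) = Mul(4, Rational(2, 5)) = Rational(8, 5))
V = 72 (V = Add(-8, 80) = 72)
Pow(Add(Pow(Function('v')(1, 1), -1), V), 2) = Pow(Add(Pow(Rational(8, 5), -1), 72), 2) = Pow(Add(Rational(5, 8), 72), 2) = Pow(Rational(581, 8), 2) = Rational(337561, 64)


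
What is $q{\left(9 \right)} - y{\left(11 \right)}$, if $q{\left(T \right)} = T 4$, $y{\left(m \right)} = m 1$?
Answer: $25$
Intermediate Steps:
$y{\left(m \right)} = m$
$q{\left(T \right)} = 4 T$
$q{\left(9 \right)} - y{\left(11 \right)} = 4 \cdot 9 - 11 = 36 - 11 = 25$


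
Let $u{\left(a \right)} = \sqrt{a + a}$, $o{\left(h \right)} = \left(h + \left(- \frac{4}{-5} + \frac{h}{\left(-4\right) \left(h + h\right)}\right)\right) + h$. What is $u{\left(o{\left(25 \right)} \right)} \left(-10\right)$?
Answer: $- \sqrt{10135} \approx -100.67$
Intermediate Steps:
$o{\left(h \right)} = \frac{27}{40} + 2 h$ ($o{\left(h \right)} = \left(h + \left(\left(-4\right) \left(- \frac{1}{5}\right) + \frac{h}{\left(-4\right) 2 h}\right)\right) + h = \left(h + \left(\frac{4}{5} + \frac{h}{\left(-8\right) h}\right)\right) + h = \left(h + \left(\frac{4}{5} + h \left(- \frac{1}{8 h}\right)\right)\right) + h = \left(h + \left(\frac{4}{5} - \frac{1}{8}\right)\right) + h = \left(h + \frac{27}{40}\right) + h = \left(\frac{27}{40} + h\right) + h = \frac{27}{40} + 2 h$)
$u{\left(a \right)} = \sqrt{2} \sqrt{a}$ ($u{\left(a \right)} = \sqrt{2 a} = \sqrt{2} \sqrt{a}$)
$u{\left(o{\left(25 \right)} \right)} \left(-10\right) = \sqrt{2} \sqrt{\frac{27}{40} + 2 \cdot 25} \left(-10\right) = \sqrt{2} \sqrt{\frac{27}{40} + 50} \left(-10\right) = \sqrt{2} \sqrt{\frac{2027}{40}} \left(-10\right) = \sqrt{2} \frac{\sqrt{20270}}{20} \left(-10\right) = \frac{\sqrt{10135}}{10} \left(-10\right) = - \sqrt{10135}$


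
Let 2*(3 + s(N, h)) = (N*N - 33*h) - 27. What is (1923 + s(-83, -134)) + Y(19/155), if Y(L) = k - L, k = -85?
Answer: 1158916/155 ≈ 7476.9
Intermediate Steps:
Y(L) = -85 - L
s(N, h) = -33/2 + N**2/2 - 33*h/2 (s(N, h) = -3 + ((N*N - 33*h) - 27)/2 = -3 + ((N**2 - 33*h) - 27)/2 = -3 + (-27 + N**2 - 33*h)/2 = -3 + (-27/2 + N**2/2 - 33*h/2) = -33/2 + N**2/2 - 33*h/2)
(1923 + s(-83, -134)) + Y(19/155) = (1923 + (-33/2 + (1/2)*(-83)**2 - 33/2*(-134))) + (-85 - 19/155) = (1923 + (-33/2 + (1/2)*6889 + 2211)) + (-85 - 19/155) = (1923 + (-33/2 + 6889/2 + 2211)) + (-85 - 1*19/155) = (1923 + 5639) + (-85 - 19/155) = 7562 - 13194/155 = 1158916/155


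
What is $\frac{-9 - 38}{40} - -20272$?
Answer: $\frac{810833}{40} \approx 20271.0$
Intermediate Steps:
$\frac{-9 - 38}{40} - -20272 = \left(-47\right) \frac{1}{40} + 20272 = - \frac{47}{40} + 20272 = \frac{810833}{40}$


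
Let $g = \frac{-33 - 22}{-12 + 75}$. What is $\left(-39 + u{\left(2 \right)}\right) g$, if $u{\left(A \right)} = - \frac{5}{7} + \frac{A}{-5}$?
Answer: $\frac{1716}{49} \approx 35.02$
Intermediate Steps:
$g = - \frac{55}{63} \approx -0.87302$
$u{\left(A \right)} = - \frac{5}{7} - \frac{A}{5}$ ($u{\left(A \right)} = \left(-5\right) \frac{1}{7} + A \left(- \frac{1}{5}\right) = - \frac{5}{7} - \frac{A}{5}$)
$\left(-39 + u{\left(2 \right)}\right) g = \left(-39 - \frac{39}{35}\right) \left(- \frac{55}{63}\right) = \left(- \frac{1404}{35}\right) \left(- \frac{55}{63}\right) = \frac{1716}{49}$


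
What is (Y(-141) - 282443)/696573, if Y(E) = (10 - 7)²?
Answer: -282434/696573 ≈ -0.40546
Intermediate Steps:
Y(E) = 9 (Y(E) = 3² = 9)
(Y(-141) - 282443)/696573 = (9 - 282443)/696573 = -282434*1/696573 = -282434/696573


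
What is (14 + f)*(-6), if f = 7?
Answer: -126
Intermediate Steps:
(14 + f)*(-6) = (14 + 7)*(-6) = 21*(-6) = -126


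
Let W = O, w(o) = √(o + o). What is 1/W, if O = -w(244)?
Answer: -√122/244 ≈ -0.045268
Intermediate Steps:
w(o) = √2*√o (w(o) = √(2*o) = √2*√o)
O = -2*√122 (O = -√2*√244 = -√2*2*√61 = -2*√122 ≈ -22.091)
W = -2*√122 ≈ -22.091
1/W = 1/(-2*√122) = -√122/244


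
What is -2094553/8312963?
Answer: -2094553/8312963 ≈ -0.25196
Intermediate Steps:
-2094553/8312963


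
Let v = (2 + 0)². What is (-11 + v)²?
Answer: 49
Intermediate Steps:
v = 4 (v = 2² = 4)
(-11 + v)² = (-11 + 4)² = (-7)² = 49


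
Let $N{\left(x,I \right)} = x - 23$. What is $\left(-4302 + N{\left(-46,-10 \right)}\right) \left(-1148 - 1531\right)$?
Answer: $11709909$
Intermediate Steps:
$N{\left(x,I \right)} = -23 + x$
$\left(-4302 + N{\left(-46,-10 \right)}\right) \left(-1148 - 1531\right) = \left(-4302 - 69\right) \left(-1148 - 1531\right) = \left(-4302 - 69\right) \left(-2679\right) = \left(-4371\right) \left(-2679\right) = 11709909$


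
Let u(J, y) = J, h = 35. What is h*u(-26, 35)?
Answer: -910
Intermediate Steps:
h*u(-26, 35) = 35*(-26) = -910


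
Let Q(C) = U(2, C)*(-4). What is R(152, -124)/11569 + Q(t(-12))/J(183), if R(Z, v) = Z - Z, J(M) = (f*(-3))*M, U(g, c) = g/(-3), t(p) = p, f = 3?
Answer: -8/4941 ≈ -0.0016191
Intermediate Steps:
U(g, c) = -g/3 (U(g, c) = g*(-⅓) = -g/3)
Q(C) = 8/3 (Q(C) = -⅓*2*(-4) = -⅔*(-4) = 8/3)
J(M) = -9*M (J(M) = (3*(-3))*M = -9*M)
R(Z, v) = 0
R(152, -124)/11569 + Q(t(-12))/J(183) = 0/11569 + 8/(3*((-9*183))) = 0*(1/11569) + (8/3)/(-1647) = 0 + (8/3)*(-1/1647) = 0 - 8/4941 = -8/4941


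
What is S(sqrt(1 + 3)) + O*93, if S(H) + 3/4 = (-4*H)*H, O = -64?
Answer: -23875/4 ≈ -5968.8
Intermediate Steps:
S(H) = -3/4 - 4*H**2 (S(H) = -3/4 + (-4*H)*H = -3/4 - 4*H**2)
S(sqrt(1 + 3)) + O*93 = (-3/4 - 4*(sqrt(1 + 3))**2) - 64*93 = (-3/4 - 4*(sqrt(4))**2) - 5952 = (-3/4 - 4*2**2) - 5952 = (-3/4 - 4*4) - 5952 = (-3/4 - 16) - 5952 = -67/4 - 5952 = -23875/4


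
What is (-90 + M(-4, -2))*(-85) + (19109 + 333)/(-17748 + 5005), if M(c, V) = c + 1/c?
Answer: 408271667/50972 ≈ 8009.7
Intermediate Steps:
(-90 + M(-4, -2))*(-85) + (19109 + 333)/(-17748 + 5005) = (-90 + (-4 + 1/(-4)))*(-85) + (19109 + 333)/(-17748 + 5005) = (-90 + (-4 - ¼))*(-85) + 19442/(-12743) = (-90 - 17/4)*(-85) + 19442*(-1/12743) = -377/4*(-85) - 19442/12743 = 32045/4 - 19442/12743 = 408271667/50972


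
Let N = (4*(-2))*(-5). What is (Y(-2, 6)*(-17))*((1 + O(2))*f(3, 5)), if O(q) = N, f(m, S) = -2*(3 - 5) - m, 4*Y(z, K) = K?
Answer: -2091/2 ≈ -1045.5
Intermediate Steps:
Y(z, K) = K/4
N = 40 (N = -8*(-5) = 40)
f(m, S) = 4 - m (f(m, S) = -2*(-2) - m = 4 - m)
O(q) = 40
(Y(-2, 6)*(-17))*((1 + O(2))*f(3, 5)) = (((¼)*6)*(-17))*((1 + 40)*(4 - 1*3)) = ((3/2)*(-17))*(41*(4 - 3)) = -2091/2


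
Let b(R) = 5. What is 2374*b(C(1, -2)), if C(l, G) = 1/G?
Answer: 11870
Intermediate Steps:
2374*b(C(1, -2)) = 2374*5 = 11870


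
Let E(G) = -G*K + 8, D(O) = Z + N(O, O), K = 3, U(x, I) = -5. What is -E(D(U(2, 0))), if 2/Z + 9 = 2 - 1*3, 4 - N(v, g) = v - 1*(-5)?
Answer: 17/5 ≈ 3.4000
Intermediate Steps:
N(v, g) = -1 - v (N(v, g) = 4 - (v - 1*(-5)) = 4 - (v + 5) = 4 - (5 + v) = 4 + (-5 - v) = -1 - v)
Z = -⅕ (Z = 2/(-9 + (2 - 1*3)) = 2/(-9 + (2 - 3)) = 2/(-9 - 1) = 2/(-10) = 2*(-⅒) = -⅕ ≈ -0.20000)
D(O) = -6/5 - O (D(O) = -⅕ + (-1 - O) = -6/5 - O)
E(G) = 8 - 3*G (E(G) = -G*3 + 8 = -3*G + 8 = 8 - 3*G)
-E(D(U(2, 0))) = -(8 - 3*(-6/5 - 1*(-5))) = -(8 - 3*(-6/5 + 5)) = -(8 - 3*19/5) = -(8 - 57/5) = -1*(-17/5) = 17/5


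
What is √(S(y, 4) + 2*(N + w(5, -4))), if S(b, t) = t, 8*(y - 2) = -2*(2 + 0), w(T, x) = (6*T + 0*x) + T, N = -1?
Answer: 6*√2 ≈ 8.4853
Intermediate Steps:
w(T, x) = 7*T (w(T, x) = (6*T + 0) + T = 6*T + T = 7*T)
y = 3/2 (y = 2 + (-2*(2 + 0))/8 = 2 + (-2*2)/8 = 2 + (⅛)*(-4) = 2 - ½ = 3/2 ≈ 1.5000)
√(S(y, 4) + 2*(N + w(5, -4))) = √(4 + 2*(-1 + 7*5)) = √(4 + 2*(-1 + 35)) = √(4 + 2*34) = √(4 + 68) = √72 = 6*√2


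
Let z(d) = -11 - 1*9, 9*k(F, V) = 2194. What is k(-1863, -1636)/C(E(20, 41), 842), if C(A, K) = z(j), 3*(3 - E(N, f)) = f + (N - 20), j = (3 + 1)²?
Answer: -1097/90 ≈ -12.189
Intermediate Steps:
j = 16 (j = 4² = 16)
k(F, V) = 2194/9 (k(F, V) = (⅑)*2194 = 2194/9)
z(d) = -20 (z(d) = -11 - 9 = -20)
E(N, f) = 29/3 - N/3 - f/3 (E(N, f) = 3 - (f + (N - 20))/3 = 3 - (f + (-20 + N))/3 = 3 - (-20 + N + f)/3 = 3 + (20/3 - N/3 - f/3) = 29/3 - N/3 - f/3)
C(A, K) = -20
k(-1863, -1636)/C(E(20, 41), 842) = (2194/9)/(-20) = (2194/9)*(-1/20) = -1097/90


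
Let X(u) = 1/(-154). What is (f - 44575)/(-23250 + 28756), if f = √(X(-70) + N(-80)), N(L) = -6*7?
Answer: -44575/5506 + I*√996226/847924 ≈ -8.0957 + 0.0011771*I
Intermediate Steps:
X(u) = -1/154
N(L) = -42
f = I*√996226/154 (f = √(-1/154 - 42) = √(-6469/154) = I*√996226/154 ≈ 6.4812*I)
(f - 44575)/(-23250 + 28756) = (I*√996226/154 - 44575)/(-23250 + 28756) = (-44575 + I*√996226/154)/5506 = (-44575 + I*√996226/154)*(1/5506) = -44575/5506 + I*√996226/847924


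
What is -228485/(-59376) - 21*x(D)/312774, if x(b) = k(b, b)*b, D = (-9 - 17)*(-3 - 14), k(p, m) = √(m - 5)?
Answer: 228485/59376 - 221*√437/7447 ≈ 3.2277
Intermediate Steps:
k(p, m) = √(-5 + m)
D = 442 (D = -26*(-17) = 442)
x(b) = b*√(-5 + b) (x(b) = √(-5 + b)*b = b*√(-5 + b))
-228485/(-59376) - 21*x(D)/312774 = -228485/(-59376) - 9282*√(-5 + 442)/312774 = -228485*(-1/59376) - 9282*√437*(1/312774) = 228485/59376 - 9282*√437*(1/312774) = 228485/59376 - 221*√437/7447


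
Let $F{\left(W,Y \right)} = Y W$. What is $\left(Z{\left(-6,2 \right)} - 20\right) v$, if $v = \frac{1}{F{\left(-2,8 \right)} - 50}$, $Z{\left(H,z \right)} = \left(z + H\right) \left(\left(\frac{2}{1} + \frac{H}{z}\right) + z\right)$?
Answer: $\frac{4}{11} \approx 0.36364$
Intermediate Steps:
$F{\left(W,Y \right)} = W Y$
$Z{\left(H,z \right)} = \left(H + z\right) \left(2 + z + \frac{H}{z}\right)$ ($Z{\left(H,z \right)} = \left(H + z\right) \left(\left(2 \cdot 1 + \frac{H}{z}\right) + z\right) = \left(H + z\right) \left(\left(2 + \frac{H}{z}\right) + z\right) = \left(H + z\right) \left(2 + z + \frac{H}{z}\right)$)
$v = - \frac{1}{66}$ ($v = \frac{1}{\left(-2\right) 8 - 50} = \frac{1}{-16 - 50} = \frac{1}{-66} = - \frac{1}{66} \approx -0.015152$)
$\left(Z{\left(-6,2 \right)} - 20\right) v = \left(\left(2^{2} + 2 \cdot 2 + 3 \left(-6\right) - 12 + \frac{\left(-6\right)^{2}}{2}\right) - 20\right) \left(- \frac{1}{66}\right) = \left(\left(4 + 4 - 18 - 12 + 36 \cdot \frac{1}{2}\right) - 20\right) \left(- \frac{1}{66}\right) = \left(\left(4 + 4 - 18 - 12 + 18\right) - 20\right) \left(- \frac{1}{66}\right) = \left(-4 - 20\right) \left(- \frac{1}{66}\right) = \left(-24\right) \left(- \frac{1}{66}\right) = \frac{4}{11}$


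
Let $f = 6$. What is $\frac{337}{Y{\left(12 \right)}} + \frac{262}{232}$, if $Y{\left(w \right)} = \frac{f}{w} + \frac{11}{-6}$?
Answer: $- \frac{7297}{29} \approx -251.62$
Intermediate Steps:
$Y{\left(w \right)} = - \frac{11}{6} + \frac{6}{w}$ ($Y{\left(w \right)} = \frac{6}{w} + \frac{11}{-6} = \frac{6}{w} + 11 \left(- \frac{1}{6}\right) = \frac{6}{w} - \frac{11}{6} = - \frac{11}{6} + \frac{6}{w}$)
$\frac{337}{Y{\left(12 \right)}} + \frac{262}{232} = \frac{337}{- \frac{11}{6} + \frac{6}{12}} + \frac{262}{232} = \frac{337}{- \frac{11}{6} + 6 \cdot \frac{1}{12}} + 262 \cdot \frac{1}{232} = \frac{337}{- \frac{11}{6} + \frac{1}{2}} + \frac{131}{116} = \frac{337}{- \frac{4}{3}} + \frac{131}{116} = 337 \left(- \frac{3}{4}\right) + \frac{131}{116} = - \frac{1011}{4} + \frac{131}{116} = - \frac{7297}{29}$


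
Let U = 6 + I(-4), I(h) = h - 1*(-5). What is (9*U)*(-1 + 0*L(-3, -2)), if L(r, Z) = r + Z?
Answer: -63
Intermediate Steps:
I(h) = 5 + h (I(h) = h + 5 = 5 + h)
U = 7 (U = 6 + (5 - 4) = 6 + 1 = 7)
L(r, Z) = Z + r
(9*U)*(-1 + 0*L(-3, -2)) = (9*7)*(-1 + 0*(-2 - 3)) = 63*(-1 + 0*(-5)) = 63*(-1 + 0) = 63*(-1) = -63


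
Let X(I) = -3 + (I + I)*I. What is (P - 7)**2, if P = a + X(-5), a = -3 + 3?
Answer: 1600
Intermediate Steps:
X(I) = -3 + 2*I**2 (X(I) = -3 + (2*I)*I = -3 + 2*I**2)
a = 0
P = 47 (P = 0 + (-3 + 2*(-5)**2) = 0 + (-3 + 2*25) = 0 + (-3 + 50) = 0 + 47 = 47)
(P - 7)**2 = (47 - 7)**2 = 40**2 = 1600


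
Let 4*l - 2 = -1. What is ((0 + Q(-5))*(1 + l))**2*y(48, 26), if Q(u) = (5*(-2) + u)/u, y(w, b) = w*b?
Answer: 17550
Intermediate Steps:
l = 1/4 (l = 1/2 + (1/4)*(-1) = 1/2 - 1/4 = 1/4 ≈ 0.25000)
y(w, b) = b*w
Q(u) = (-10 + u)/u
((0 + Q(-5))*(1 + l))**2*y(48, 26) = ((0 + (-10 - 5)/(-5))*(1 + 1/4))**2*(26*48) = ((0 - 1/5*(-15))*(5/4))**2*1248 = ((0 + 3)*(5/4))**2*1248 = (3*(5/4))**2*1248 = (15/4)**2*1248 = (225/16)*1248 = 17550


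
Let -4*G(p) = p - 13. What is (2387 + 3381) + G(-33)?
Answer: 11559/2 ≈ 5779.5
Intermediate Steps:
G(p) = 13/4 - p/4 (G(p) = -(p - 13)/4 = -(-13 + p)/4 = 13/4 - p/4)
(2387 + 3381) + G(-33) = (2387 + 3381) + (13/4 - ¼*(-33)) = 5768 + (13/4 + 33/4) = 5768 + 23/2 = 11559/2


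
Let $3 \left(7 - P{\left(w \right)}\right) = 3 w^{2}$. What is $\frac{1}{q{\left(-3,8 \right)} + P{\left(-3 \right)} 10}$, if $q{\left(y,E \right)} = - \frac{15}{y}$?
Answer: $- \frac{1}{15} \approx -0.066667$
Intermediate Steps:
$P{\left(w \right)} = 7 - w^{2}$ ($P{\left(w \right)} = 7 - \frac{3 w^{2}}{3} = 7 - w^{2}$)
$\frac{1}{q{\left(-3,8 \right)} + P{\left(-3 \right)} 10} = \frac{1}{- \frac{15}{-3} + \left(7 - \left(-3\right)^{2}\right) 10} = \frac{1}{\left(-15\right) \left(- \frac{1}{3}\right) + \left(7 - 9\right) 10} = \frac{1}{5 + \left(7 - 9\right) 10} = \frac{1}{5 - 20} = \frac{1}{-15} = - \frac{1}{15}$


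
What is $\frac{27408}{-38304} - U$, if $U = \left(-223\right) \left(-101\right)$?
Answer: $- \frac{17973925}{798} \approx -22524.0$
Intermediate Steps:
$U = 22523$
$\frac{27408}{-38304} - U = \frac{27408}{-38304} - 22523 = 27408 \left(- \frac{1}{38304}\right) - 22523 = - \frac{571}{798} - 22523 = - \frac{17973925}{798}$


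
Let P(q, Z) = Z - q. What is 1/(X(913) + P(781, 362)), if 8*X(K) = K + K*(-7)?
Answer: -4/4415 ≈ -0.00090600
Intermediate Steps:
X(K) = -3*K/4 (X(K) = (K + K*(-7))/8 = (K - 7*K)/8 = (-6*K)/8 = -3*K/4)
1/(X(913) + P(781, 362)) = 1/(-3/4*913 + (362 - 1*781)) = 1/(-2739/4 + (362 - 781)) = 1/(-2739/4 - 419) = 1/(-4415/4) = -4/4415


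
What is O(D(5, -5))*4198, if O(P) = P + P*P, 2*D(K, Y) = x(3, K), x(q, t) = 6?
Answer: 50376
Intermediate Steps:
D(K, Y) = 3 (D(K, Y) = (½)*6 = 3)
O(P) = P + P²
O(D(5, -5))*4198 = (3*(1 + 3))*4198 = (3*4)*4198 = 12*4198 = 50376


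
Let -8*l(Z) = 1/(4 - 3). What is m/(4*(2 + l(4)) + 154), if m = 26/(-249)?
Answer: -52/80427 ≈ -0.00064655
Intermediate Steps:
l(Z) = -1/8 (l(Z) = -1/(8*(4 - 3)) = -1/8/1 = -1/8*1 = -1/8)
m = -26/249 (m = 26*(-1/249) = -26/249 ≈ -0.10442)
m/(4*(2 + l(4)) + 154) = -26/249/(4*(2 - 1/8) + 154) = -26/249/(4*(15/8) + 154) = -26/249/(15/2 + 154) = -26/249/(323/2) = (2/323)*(-26/249) = -52/80427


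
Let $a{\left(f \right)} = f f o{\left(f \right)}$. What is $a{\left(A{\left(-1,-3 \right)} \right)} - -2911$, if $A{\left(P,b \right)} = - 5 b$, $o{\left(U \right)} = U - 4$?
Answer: $5386$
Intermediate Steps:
$o{\left(U \right)} = -4 + U$ ($o{\left(U \right)} = U - 4 = -4 + U$)
$a{\left(f \right)} = f^{2} \left(-4 + f\right)$ ($a{\left(f \right)} = f f \left(-4 + f\right) = f^{2} \left(-4 + f\right)$)
$a{\left(A{\left(-1,-3 \right)} \right)} - -2911 = \left(\left(-5\right) \left(-3\right)\right)^{2} \left(-4 - -15\right) - -2911 = 15^{2} \left(-4 + 15\right) + 2911 = 225 \cdot 11 + 2911 = 2475 + 2911 = 5386$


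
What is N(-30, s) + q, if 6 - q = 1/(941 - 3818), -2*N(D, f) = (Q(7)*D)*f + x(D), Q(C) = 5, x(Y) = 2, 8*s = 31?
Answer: 6804113/23016 ≈ 295.63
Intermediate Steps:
s = 31/8 (s = (⅛)*31 = 31/8 ≈ 3.8750)
N(D, f) = -1 - 5*D*f/2 (N(D, f) = -((5*D)*f + 2)/2 = -(5*D*f + 2)/2 = -(2 + 5*D*f)/2 = -1 - 5*D*f/2)
q = 17263/2877 (q = 6 - 1/(941 - 3818) = 6 - 1/(-2877) = 6 - 1*(-1/2877) = 6 + 1/2877 = 17263/2877 ≈ 6.0004)
N(-30, s) + q = (-1 - 5/2*(-30)*31/8) + 17263/2877 = (-1 + 2325/8) + 17263/2877 = 2317/8 + 17263/2877 = 6804113/23016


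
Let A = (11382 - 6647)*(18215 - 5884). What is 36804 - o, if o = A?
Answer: -58350481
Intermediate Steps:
A = 58387285 (A = 4735*12331 = 58387285)
o = 58387285
36804 - o = 36804 - 1*58387285 = 36804 - 58387285 = -58350481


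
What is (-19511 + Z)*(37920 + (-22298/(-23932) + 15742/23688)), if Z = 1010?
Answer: -2367445119642091/3374412 ≈ -7.0159e+8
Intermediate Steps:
(-19511 + Z)*(37920 + (-22298/(-23932) + 15742/23688)) = (-19511 + 1010)*(37920 + (-22298/(-23932) + 15742/23688)) = -18501*(37920 + (-22298*(-1/23932) + 15742*(1/23688))) = -18501*(37920 + (11149/11966 + 7871/11844)) = -18501*(37920 + 113116571/70862652) = -18501*2687224880411/70862652 = -2367445119642091/3374412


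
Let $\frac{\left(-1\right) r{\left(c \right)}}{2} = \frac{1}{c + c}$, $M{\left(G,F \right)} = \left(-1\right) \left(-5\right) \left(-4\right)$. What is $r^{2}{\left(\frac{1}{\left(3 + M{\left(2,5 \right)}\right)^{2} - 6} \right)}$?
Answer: $80089$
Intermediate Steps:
$M{\left(G,F \right)} = -20$ ($M{\left(G,F \right)} = 5 \left(-4\right) = -20$)
$r{\left(c \right)} = - \frac{1}{c}$ ($r{\left(c \right)} = - \frac{2}{c + c} = - \frac{2}{2 c} = - 2 \frac{1}{2 c} = - \frac{1}{c}$)
$r^{2}{\left(\frac{1}{\left(3 + M{\left(2,5 \right)}\right)^{2} - 6} \right)} = \left(- \frac{1}{\frac{1}{\left(3 - 20\right)^{2} - 6}}\right)^{2} = \left(- \frac{1}{\frac{1}{\left(-17\right)^{2} - 6}}\right)^{2} = \left(- \frac{1}{\frac{1}{289 - 6}}\right)^{2} = \left(- \frac{1}{\frac{1}{283}}\right)^{2} = \left(\left(-1\right) 283\right)^{2} = \left(-283\right)^{2} = 80089$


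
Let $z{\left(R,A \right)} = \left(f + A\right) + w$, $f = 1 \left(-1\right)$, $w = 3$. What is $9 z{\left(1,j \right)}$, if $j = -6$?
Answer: $-36$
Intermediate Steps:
$f = -1$
$z{\left(R,A \right)} = 2 + A$ ($z{\left(R,A \right)} = \left(-1 + A\right) + 3 = 2 + A$)
$9 z{\left(1,j \right)} = 9 \left(2 - 6\right) = 9 \left(-4\right) = -36$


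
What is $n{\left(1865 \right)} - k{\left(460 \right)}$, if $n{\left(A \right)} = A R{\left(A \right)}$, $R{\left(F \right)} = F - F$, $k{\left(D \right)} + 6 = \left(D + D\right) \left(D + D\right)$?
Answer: $-846394$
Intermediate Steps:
$k{\left(D \right)} = -6 + 4 D^{2}$ ($k{\left(D \right)} = -6 + \left(D + D\right) \left(D + D\right) = -6 + 2 D 2 D = -6 + 4 D^{2}$)
$R{\left(F \right)} = 0$
$n{\left(A \right)} = 0$ ($n{\left(A \right)} = A 0 = 0$)
$n{\left(1865 \right)} - k{\left(460 \right)} = 0 - \left(-6 + 4 \cdot 460^{2}\right) = 0 - \left(-6 + 4 \cdot 211600\right) = 0 - \left(-6 + 846400\right) = 0 - 846394 = -846394$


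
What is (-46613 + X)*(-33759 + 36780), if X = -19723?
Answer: -200401056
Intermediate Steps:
(-46613 + X)*(-33759 + 36780) = (-46613 - 19723)*(-33759 + 36780) = -66336*3021 = -200401056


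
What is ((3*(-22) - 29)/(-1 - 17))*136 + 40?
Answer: 6820/9 ≈ 757.78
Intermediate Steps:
((3*(-22) - 29)/(-1 - 17))*136 + 40 = ((-66 - 29)/(-18))*136 + 40 = -95*(-1/18)*136 + 40 = (95/18)*136 + 40 = 6460/9 + 40 = 6820/9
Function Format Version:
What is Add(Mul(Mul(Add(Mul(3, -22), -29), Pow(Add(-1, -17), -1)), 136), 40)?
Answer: Rational(6820, 9) ≈ 757.78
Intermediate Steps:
Add(Mul(Mul(Add(Mul(3, -22), -29), Pow(Add(-1, -17), -1)), 136), 40) = Add(Mul(Mul(Add(-66, -29), Pow(-18, -1)), 136), 40) = Add(Mul(Mul(-95, Rational(-1, 18)), 136), 40) = Add(Mul(Rational(95, 18), 136), 40) = Add(Rational(6460, 9), 40) = Rational(6820, 9)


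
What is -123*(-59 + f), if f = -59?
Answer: 14514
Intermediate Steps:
-123*(-59 + f) = -123*(-59 - 59) = -123*(-118) = 14514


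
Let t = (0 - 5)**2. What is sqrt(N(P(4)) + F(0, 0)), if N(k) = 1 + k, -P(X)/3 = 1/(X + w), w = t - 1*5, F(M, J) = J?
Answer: sqrt(14)/4 ≈ 0.93541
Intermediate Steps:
t = 25 (t = (-5)**2 = 25)
w = 20 (w = 25 - 1*5 = 25 - 5 = 20)
P(X) = -3/(20 + X) (P(X) = -3/(X + 20) = -3/(20 + X))
sqrt(N(P(4)) + F(0, 0)) = sqrt((1 - 3/(20 + 4)) + 0) = sqrt((1 - 3/24) + 0) = sqrt((1 - 3*1/24) + 0) = sqrt((1 - 1/8) + 0) = sqrt(7/8 + 0) = sqrt(7/8) = sqrt(14)/4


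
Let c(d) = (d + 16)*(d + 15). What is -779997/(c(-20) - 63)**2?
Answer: -779997/1849 ≈ -421.85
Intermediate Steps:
c(d) = (15 + d)*(16 + d) (c(d) = (16 + d)*(15 + d) = (15 + d)*(16 + d))
-779997/(c(-20) - 63)**2 = -779997/((240 + (-20)**2 + 31*(-20)) - 63)**2 = -779997/((240 + 400 - 620) - 63)**2 = -779997/(20 - 63)**2 = -779997/((-43)**2) = -779997/1849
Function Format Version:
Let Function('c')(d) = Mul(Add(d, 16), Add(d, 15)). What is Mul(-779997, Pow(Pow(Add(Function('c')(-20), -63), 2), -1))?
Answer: Rational(-779997, 1849) ≈ -421.85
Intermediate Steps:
Function('c')(d) = Mul(Add(15, d), Add(16, d)) (Function('c')(d) = Mul(Add(16, d), Add(15, d)) = Mul(Add(15, d), Add(16, d)))
Mul(-779997, Pow(Pow(Add(Function('c')(-20), -63), 2), -1)) = Mul(-779997, Pow(Pow(Add(Add(240, Pow(-20, 2), Mul(31, -20)), -63), 2), -1)) = Mul(-779997, Pow(Pow(Add(Add(240, 400, -620), -63), 2), -1)) = Mul(-779997, Pow(Pow(Add(20, -63), 2), -1)) = Mul(-779997, Pow(Pow(-43, 2), -1)) = Mul(-779997, Pow(1849, -1)) = Mul(-779997, Rational(1, 1849)) = Rational(-779997, 1849)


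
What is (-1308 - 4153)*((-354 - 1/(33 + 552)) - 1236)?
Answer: 5079554611/585 ≈ 8.6830e+6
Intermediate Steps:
(-1308 - 4153)*((-354 - 1/(33 + 552)) - 1236) = -5461*((-354 - 1/585) - 1236) = -5461*(-207091/585 - 1236) = -5461*(-930151/585) = 5079554611/585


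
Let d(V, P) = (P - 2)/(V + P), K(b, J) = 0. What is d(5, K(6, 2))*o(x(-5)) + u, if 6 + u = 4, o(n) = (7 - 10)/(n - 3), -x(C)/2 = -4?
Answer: -44/25 ≈ -1.7600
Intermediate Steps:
d(V, P) = (-2 + P)/(P + V)
x(C) = 8 (x(C) = -2*(-4) = 8)
o(n) = -3/(-3 + n)
u = -2 (u = -6 + 4 = -2)
d(5, K(6, 2))*o(x(-5)) + u = ((-2 + 0)/(0 + 5))*(-3/(-3 + 8)) - 2 = (-2/5)*(-3/5) - 2 = ((1/5)*(-2))*(-3*1/5) - 2 = -2/5*(-3/5) - 2 = 6/25 - 2 = -44/25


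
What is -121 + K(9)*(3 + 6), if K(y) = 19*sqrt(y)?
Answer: 392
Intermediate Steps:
-121 + K(9)*(3 + 6) = -121 + (19*sqrt(9))*(3 + 6) = -121 + (19*3)*9 = -121 + 57*9 = -121 + 513 = 392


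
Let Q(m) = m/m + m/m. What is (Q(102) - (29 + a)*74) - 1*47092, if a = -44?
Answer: -45980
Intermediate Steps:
Q(m) = 2 (Q(m) = 1 + 1 = 2)
(Q(102) - (29 + a)*74) - 1*47092 = (2 - (29 - 44)*74) - 1*47092 = (2 - (-15)*74) - 47092 = (2 - 1*(-1110)) - 47092 = (2 + 1110) - 47092 = 1112 - 47092 = -45980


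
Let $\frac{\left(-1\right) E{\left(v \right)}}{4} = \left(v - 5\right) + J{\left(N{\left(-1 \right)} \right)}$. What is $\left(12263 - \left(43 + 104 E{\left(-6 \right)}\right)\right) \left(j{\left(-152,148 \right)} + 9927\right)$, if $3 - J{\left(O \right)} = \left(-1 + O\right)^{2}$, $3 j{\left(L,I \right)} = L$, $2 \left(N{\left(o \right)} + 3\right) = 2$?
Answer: $50843364$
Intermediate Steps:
$N{\left(o \right)} = -2$ ($N{\left(o \right)} = -3 + \frac{1}{2} \cdot 2 = -3 + 1 = -2$)
$j{\left(L,I \right)} = \frac{L}{3}$
$J{\left(O \right)} = 3 - \left(-1 + O\right)^{2}$
$E{\left(v \right)} = 44 - 4 v$ ($E{\left(v \right)} = - 4 \left(\left(v - 5\right) + \left(3 - \left(-1 - 2\right)^{2}\right)\right) = - 4 \left(\left(v - 5\right) + \left(3 - \left(-3\right)^{2}\right)\right) = - 4 \left(\left(-5 + v\right) + \left(3 - 9\right)\right) = - 4 \left(\left(-5 + v\right) - 6\right) = - 4 \left(-11 + v\right) = 44 - 4 v$)
$\left(12263 - \left(43 + 104 E{\left(-6 \right)}\right)\right) \left(j{\left(-152,148 \right)} + 9927\right) = \left(12263 - \left(43 + 104 \left(44 - -24\right)\right)\right) \left(\frac{1}{3} \left(-152\right) + 9927\right) = \left(12263 - \left(43 + 104 \left(44 + 24\right)\right)\right) \left(- \frac{152}{3} + 9927\right) = \left(12263 - 7115\right) \frac{29629}{3} = 5148 \cdot \frac{29629}{3} = 50843364$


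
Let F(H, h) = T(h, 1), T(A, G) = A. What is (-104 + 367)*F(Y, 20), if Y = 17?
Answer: 5260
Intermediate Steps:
F(H, h) = h
(-104 + 367)*F(Y, 20) = (-104 + 367)*20 = 263*20 = 5260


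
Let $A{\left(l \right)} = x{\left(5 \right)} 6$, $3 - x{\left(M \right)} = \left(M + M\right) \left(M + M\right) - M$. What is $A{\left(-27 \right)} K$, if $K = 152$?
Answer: $-83904$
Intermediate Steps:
$x{\left(M \right)} = 3 + M - 4 M^{2}$ ($x{\left(M \right)} = 3 - \left(\left(M + M\right) \left(M + M\right) - M\right) = 3 - \left(2 M 2 M - M\right) = 3 - \left(4 M^{2} - M\right) = 3 - \left(- M + 4 M^{2}\right) = 3 + M - 4 M^{2}$)
$A{\left(l \right)} = -552$ ($A{\left(l \right)} = \left(3 + 5 - 4 \cdot 5^{2}\right) 6 = \left(3 + 5 - 100\right) 6 = \left(-92\right) 6 = -552$)
$A{\left(-27 \right)} K = \left(-552\right) 152 = -83904$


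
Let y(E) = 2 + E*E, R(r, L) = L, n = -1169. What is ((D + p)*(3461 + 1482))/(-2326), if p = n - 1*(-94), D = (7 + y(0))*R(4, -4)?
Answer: 5491673/2326 ≈ 2361.0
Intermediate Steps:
y(E) = 2 + E**2
D = -36 (D = (7 + (2 + 0**2))*(-4) = (7 + (2 + 0))*(-4) = (7 + 2)*(-4) = 9*(-4) = -36)
p = -1075 (p = -1169 - 1*(-94) = -1169 + 94 = -1075)
((D + p)*(3461 + 1482))/(-2326) = ((-36 - 1075)*(3461 + 1482))/(-2326) = -1111*4943*(-1/2326) = -5491673*(-1/2326) = 5491673/2326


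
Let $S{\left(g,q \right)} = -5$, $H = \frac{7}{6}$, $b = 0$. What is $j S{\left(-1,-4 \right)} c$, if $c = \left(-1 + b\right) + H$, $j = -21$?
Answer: $\frac{35}{2} \approx 17.5$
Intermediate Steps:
$H = \frac{7}{6}$ ($H = 7 \cdot \frac{1}{6} = \frac{7}{6} \approx 1.1667$)
$c = \frac{1}{6}$ ($c = \left(-1 + 0\right) + \frac{7}{6} = -1 + \frac{7}{6} = \frac{1}{6} \approx 0.16667$)
$j S{\left(-1,-4 \right)} c = \left(-21\right) \left(-5\right) \frac{1}{6} = 105 \cdot \frac{1}{6} = \frac{35}{2}$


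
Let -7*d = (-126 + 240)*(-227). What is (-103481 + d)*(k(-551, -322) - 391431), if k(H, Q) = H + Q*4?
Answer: 274694769030/7 ≈ 3.9242e+10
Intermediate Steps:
d = 25878/7 (d = -(-126 + 240)*(-227)/7 = -114*(-227)/7 = -1/7*(-25878) = 25878/7 ≈ 3696.9)
k(H, Q) = H + 4*Q
(-103481 + d)*(k(-551, -322) - 391431) = (-103481 + 25878/7)*((-551 + 4*(-322)) - 391431) = -698489*((-551 - 1288) - 391431)/7 = -698489*(-1839 - 391431)/7 = -698489/7*(-393270) = 274694769030/7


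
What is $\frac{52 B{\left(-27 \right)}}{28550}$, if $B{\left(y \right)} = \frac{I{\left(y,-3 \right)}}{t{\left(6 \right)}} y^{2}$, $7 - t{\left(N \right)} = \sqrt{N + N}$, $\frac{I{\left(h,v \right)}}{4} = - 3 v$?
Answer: $\frac{4776408}{528175} + \frac{1364688 \sqrt{3}}{528175} \approx 13.518$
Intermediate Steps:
$I{\left(h,v \right)} = - 12 v$ ($I{\left(h,v \right)} = 4 \left(- 3 v\right) = - 12 v$)
$t{\left(N \right)} = 7 - \sqrt{2} \sqrt{N}$ ($t{\left(N \right)} = 7 - \sqrt{N + N} = 7 - \sqrt{2 N} = 7 - \sqrt{2} \sqrt{N}$)
$B{\left(y \right)} = \frac{36 y^{2}}{7 - 2 \sqrt{3}}$ ($B{\left(y \right)} = \frac{\left(-12\right) \left(-3\right)}{7 - \sqrt{2} \sqrt{6}} y^{2} = \frac{36}{7 - 2 \sqrt{3}} y^{2} = \frac{36 y^{2}}{7 - 2 \sqrt{3}}$)
$\frac{52 B{\left(-27 \right)}}{28550} = \frac{52 \left(\frac{252 \left(-27\right)^{2}}{37} + \frac{72 \sqrt{3} \left(-27\right)^{2}}{37}\right)}{28550} = 52 \left(\frac{252}{37} \cdot 729 + \frac{72}{37} \sqrt{3} \cdot 729\right) \frac{1}{28550} = 52 \left(\frac{183708}{37} + \frac{52488 \sqrt{3}}{37}\right) \frac{1}{28550} = \left(\frac{9552816}{37} + \frac{2729376 \sqrt{3}}{37}\right) \frac{1}{28550} = \frac{4776408}{528175} + \frac{1364688 \sqrt{3}}{528175}$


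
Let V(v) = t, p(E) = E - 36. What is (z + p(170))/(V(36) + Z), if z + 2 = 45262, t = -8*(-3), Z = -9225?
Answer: -45394/9201 ≈ -4.9336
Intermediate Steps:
t = 24
p(E) = -36 + E
z = 45260 (z = -2 + 45262 = 45260)
V(v) = 24
(z + p(170))/(V(36) + Z) = (45260 + (-36 + 170))/(24 - 9225) = (45260 + 134)/(-9201) = 45394*(-1/9201) = -45394/9201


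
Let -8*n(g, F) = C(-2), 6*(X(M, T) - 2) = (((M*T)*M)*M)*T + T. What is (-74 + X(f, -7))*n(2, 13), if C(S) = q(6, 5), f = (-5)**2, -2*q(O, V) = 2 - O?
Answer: -127531/4 ≈ -31883.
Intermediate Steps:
q(O, V) = -1 + O/2 (q(O, V) = -(2 - O)/2 = -1 + O/2)
f = 25
C(S) = 2 (C(S) = -1 + (1/2)*6 = -1 + 3 = 2)
X(M, T) = 2 + T/6 + M**3*T**2/6 (X(M, T) = 2 + ((((M*T)*M)*M)*T + T)/6 = 2 + (((T*M**2)*M)*T + T)/6 = 2 + ((T*M**3)*T + T)/6 = 2 + (M**3*T**2 + T)/6 = 2 + (T + M**3*T**2)/6 = 2 + (T/6 + M**3*T**2/6) = 2 + T/6 + M**3*T**2/6)
n(g, F) = -1/4 (n(g, F) = -1/8*2 = -1/4)
(-74 + X(f, -7))*n(2, 13) = (-74 + (2 + (1/6)*(-7) + (1/6)*25**3*(-7)**2))*(-1/4) = (-74 + (2 - 7/6 + (1/6)*15625*49))*(-1/4) = (-74 + (2 - 7/6 + 765625/6))*(-1/4) = (-74 + 127605)*(-1/4) = 127531*(-1/4) = -127531/4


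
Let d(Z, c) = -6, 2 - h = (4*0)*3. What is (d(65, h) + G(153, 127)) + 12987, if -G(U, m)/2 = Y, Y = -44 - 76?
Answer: 13221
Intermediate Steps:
Y = -120
G(U, m) = 240 (G(U, m) = -2*(-120) = 240)
h = 2 (h = 2 - 4*0*3 = 2 - 0*3 = 2 - 1*0 = 2 + 0 = 2)
(d(65, h) + G(153, 127)) + 12987 = (-6 + 240) + 12987 = 234 + 12987 = 13221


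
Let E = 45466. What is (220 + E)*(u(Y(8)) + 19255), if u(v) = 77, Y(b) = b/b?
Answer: 883201752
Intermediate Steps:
Y(b) = 1
(220 + E)*(u(Y(8)) + 19255) = (220 + 45466)*(77 + 19255) = 45686*19332 = 883201752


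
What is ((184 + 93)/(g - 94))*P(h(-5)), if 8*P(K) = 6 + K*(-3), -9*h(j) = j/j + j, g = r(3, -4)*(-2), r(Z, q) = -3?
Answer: -1939/1056 ≈ -1.8362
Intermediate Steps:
g = 6 (g = -3*(-2) = 6)
h(j) = -⅑ - j/9 (h(j) = -(j/j + j)/9 = -(1 + j)/9 = -⅑ - j/9)
P(K) = ¾ - 3*K/8 (P(K) = (6 + K*(-3))/8 = (6 - 3*K)/8 = ¾ - 3*K/8)
((184 + 93)/(g - 94))*P(h(-5)) = ((184 + 93)/(6 - 94))*(¾ - 3*(-⅑ - ⅑*(-5))/8) = (277/(-88))*(¾ - 3*(-⅑ + 5/9)/8) = (277*(-1/88))*(¾ - 3/8*4/9) = -277*(¾ - ⅙)/88 = -277/88*7/12 = -1939/1056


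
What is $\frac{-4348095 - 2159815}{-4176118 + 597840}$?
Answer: $\frac{3253955}{1789139} \approx 1.8187$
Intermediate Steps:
$\frac{-4348095 - 2159815}{-4176118 + 597840} = - \frac{6507910}{-3578278} = \left(-6507910\right) \left(- \frac{1}{3578278}\right) = \frac{3253955}{1789139}$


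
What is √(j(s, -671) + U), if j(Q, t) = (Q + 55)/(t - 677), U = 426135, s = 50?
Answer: 5*√7743314715/674 ≈ 652.79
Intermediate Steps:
j(Q, t) = (55 + Q)/(-677 + t)
√(j(s, -671) + U) = √((55 + 50)/(-677 - 671) + 426135) = √(105/(-1348) + 426135) = √(-1/1348*105 + 426135) = √(-105/1348 + 426135) = √(574429875/1348) = 5*√7743314715/674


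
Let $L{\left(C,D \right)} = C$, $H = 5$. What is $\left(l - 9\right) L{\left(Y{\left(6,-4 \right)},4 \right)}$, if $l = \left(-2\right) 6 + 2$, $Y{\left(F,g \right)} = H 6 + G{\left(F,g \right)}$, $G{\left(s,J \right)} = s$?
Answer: $-684$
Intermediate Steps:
$Y{\left(F,g \right)} = 30 + F$ ($Y{\left(F,g \right)} = 5 \cdot 6 + F = 30 + F$)
$l = -10$ ($l = -12 + 2 = -10$)
$\left(l - 9\right) L{\left(Y{\left(6,-4 \right)},4 \right)} = \left(-10 - 9\right) \left(30 + 6\right) = \left(-19\right) 36 = -684$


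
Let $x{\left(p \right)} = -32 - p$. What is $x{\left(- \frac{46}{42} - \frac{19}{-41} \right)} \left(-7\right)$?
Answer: $\frac{27008}{123} \approx 219.58$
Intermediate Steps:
$x{\left(- \frac{46}{42} - \frac{19}{-41} \right)} \left(-7\right) = \left(-32 - \left(- \frac{46}{42} - \frac{19}{-41}\right)\right) \left(-7\right) = \left(-32 - \left(\left(-46\right) \frac{1}{42} - - \frac{19}{41}\right)\right) \left(-7\right) = \left(-32 - \left(- \frac{23}{21} + \frac{19}{41}\right)\right) \left(-7\right) = \left(-32 - - \frac{544}{861}\right) \left(-7\right) = \left(-32 + \frac{544}{861}\right) \left(-7\right) = \left(- \frac{27008}{861}\right) \left(-7\right) = \frac{27008}{123}$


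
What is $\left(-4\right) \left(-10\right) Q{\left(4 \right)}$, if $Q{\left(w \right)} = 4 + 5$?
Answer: $360$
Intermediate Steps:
$Q{\left(w \right)} = 9$
$\left(-4\right) \left(-10\right) Q{\left(4 \right)} = \left(-4\right) \left(-10\right) 9 = 40 \cdot 9 = 360$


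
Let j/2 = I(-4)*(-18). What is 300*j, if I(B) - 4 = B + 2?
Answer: -21600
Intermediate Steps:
I(B) = 6 + B (I(B) = 4 + (B + 2) = 4 + (2 + B) = 6 + B)
j = -72 (j = 2*((6 - 4)*(-18)) = 2*(2*(-18)) = 2*(-36) = -72)
300*j = 300*(-72) = -21600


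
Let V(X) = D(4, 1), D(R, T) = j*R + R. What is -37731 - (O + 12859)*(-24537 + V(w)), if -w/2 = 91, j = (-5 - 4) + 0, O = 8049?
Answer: 513650921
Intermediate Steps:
j = -9 (j = -9 + 0 = -9)
w = -182 (w = -2*91 = -182)
D(R, T) = -8*R (D(R, T) = -9*R + R = -8*R)
V(X) = -32 (V(X) = -8*4 = -32)
-37731 - (O + 12859)*(-24537 + V(w)) = -37731 - (8049 + 12859)*(-24537 - 32) = -37731 - 20908*(-24569) = -37731 - 1*(-513688652) = -37731 + 513688652 = 513650921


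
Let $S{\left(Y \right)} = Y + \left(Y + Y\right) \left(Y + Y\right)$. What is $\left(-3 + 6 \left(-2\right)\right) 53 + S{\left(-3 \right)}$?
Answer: $-762$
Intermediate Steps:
$S{\left(Y \right)} = Y + 4 Y^{2}$ ($S{\left(Y \right)} = Y + 2 Y 2 Y = Y + 4 Y^{2}$)
$\left(-3 + 6 \left(-2\right)\right) 53 + S{\left(-3 \right)} = \left(-3 + 6 \left(-2\right)\right) 53 - 3 \left(1 + 4 \left(-3\right)\right) = \left(-3 - 12\right) 53 - 3 \left(1 - 12\right) = \left(-15\right) 53 - -33 = -795 + 33 = -762$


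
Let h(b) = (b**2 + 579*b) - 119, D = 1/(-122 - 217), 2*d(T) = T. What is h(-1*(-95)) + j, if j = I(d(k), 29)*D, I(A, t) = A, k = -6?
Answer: 7221944/113 ≈ 63911.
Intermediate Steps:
d(T) = T/2
D = -1/339 (D = 1/(-339) = -1/339 ≈ -0.0029499)
h(b) = -119 + b**2 + 579*b
j = 1/113 (j = ((1/2)*(-6))*(-1/339) = -3*(-1/339) = 1/113 ≈ 0.0088496)
h(-1*(-95)) + j = (-119 + (-1*(-95))**2 + 579*(-1*(-95))) + 1/113 = (-119 + 95**2 + 579*95) + 1/113 = (-119 + 9025 + 55005) + 1/113 = 63911 + 1/113 = 7221944/113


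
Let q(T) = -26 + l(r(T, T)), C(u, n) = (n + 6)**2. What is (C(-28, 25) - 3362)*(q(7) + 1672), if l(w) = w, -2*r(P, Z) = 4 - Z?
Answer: -7911295/2 ≈ -3.9556e+6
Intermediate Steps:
r(P, Z) = -2 + Z/2 (r(P, Z) = -(4 - Z)/2 = -2 + Z/2)
C(u, n) = (6 + n)**2
q(T) = -28 + T/2 (q(T) = -26 + (-2 + T/2) = -28 + T/2)
(C(-28, 25) - 3362)*(q(7) + 1672) = ((6 + 25)**2 - 3362)*((-28 + (1/2)*7) + 1672) = (31**2 - 3362)*((-28 + 7/2) + 1672) = (961 - 3362)*(-49/2 + 1672) = -2401*3295/2 = -7911295/2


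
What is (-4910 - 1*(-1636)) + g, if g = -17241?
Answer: -20515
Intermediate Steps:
(-4910 - 1*(-1636)) + g = (-4910 - 1*(-1636)) - 17241 = (-4910 + 1636) - 17241 = -3274 - 17241 = -20515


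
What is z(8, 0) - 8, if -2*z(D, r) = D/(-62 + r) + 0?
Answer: -246/31 ≈ -7.9355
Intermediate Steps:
z(D, r) = -D/(2*(-62 + r)) (z(D, r) = -(D/(-62 + r) + 0)/2 = -D/(2*(-62 + r)))
z(8, 0) - 8 = -1*8/(-124 + 2*0) - 8 = -1*8/(-124 + 0) - 8 = -1*8/(-124) - 8 = -1*8*(-1/124) - 8 = 2/31 - 8 = -246/31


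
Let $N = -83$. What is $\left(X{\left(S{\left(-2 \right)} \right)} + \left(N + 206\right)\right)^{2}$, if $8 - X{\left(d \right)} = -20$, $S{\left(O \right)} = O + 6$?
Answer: $22801$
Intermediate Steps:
$S{\left(O \right)} = 6 + O$
$X{\left(d \right)} = 28$ ($X{\left(d \right)} = 8 - -20 = 8 + 20 = 28$)
$\left(X{\left(S{\left(-2 \right)} \right)} + \left(N + 206\right)\right)^{2} = \left(28 + \left(-83 + 206\right)\right)^{2} = \left(28 + 123\right)^{2} = 151^{2} = 22801$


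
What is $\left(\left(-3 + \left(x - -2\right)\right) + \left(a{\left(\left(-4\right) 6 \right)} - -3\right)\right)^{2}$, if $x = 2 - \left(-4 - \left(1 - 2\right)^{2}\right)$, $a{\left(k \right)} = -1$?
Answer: $64$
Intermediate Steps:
$x = 7$ ($x = 2 - \left(-4 - \left(-1\right)^{2}\right) = 2 - \left(-4 - 1\right) = 2 - -5 = 2 + 5 = 7$)
$\left(\left(-3 + \left(x - -2\right)\right) + \left(a{\left(\left(-4\right) 6 \right)} - -3\right)\right)^{2} = \left(\left(-3 + \left(7 - -2\right)\right) - -2\right)^{2} = \left(\left(-3 + \left(7 + 2\right)\right) + \left(-1 + 3\right)\right)^{2} = \left(\left(-3 + 9\right) + 2\right)^{2} = \left(6 + 2\right)^{2} = 8^{2} = 64$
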